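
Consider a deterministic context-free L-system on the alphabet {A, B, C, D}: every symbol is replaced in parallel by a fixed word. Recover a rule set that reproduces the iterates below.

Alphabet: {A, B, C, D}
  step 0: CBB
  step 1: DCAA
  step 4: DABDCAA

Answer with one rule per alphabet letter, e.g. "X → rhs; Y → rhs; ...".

  step 0 ⇒ step 1: CBB ⇒ DC·A·A
    B ↦ A
    C ↦ DC
    A ↦ D  (constrained at step 1)
    D ↦ B  (constrained at step 1)

A->D, B->A, C->DC, D->B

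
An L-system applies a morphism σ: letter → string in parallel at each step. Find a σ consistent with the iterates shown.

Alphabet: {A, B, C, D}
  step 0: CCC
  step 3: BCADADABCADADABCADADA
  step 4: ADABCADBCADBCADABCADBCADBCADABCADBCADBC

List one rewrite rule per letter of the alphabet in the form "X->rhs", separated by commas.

  step 3 ⇒ step 4: BCADADABCADADABCADADA ⇒ A·DA·BC·AD·BC·AD·BC·A·DA·BC·AD·BC·AD·BC·A·DA·BC·AD·BC·AD·BC
    A ↦ BC
    B ↦ A
    C ↦ DA
    D ↦ AD

A->BC, B->A, C->DA, D->AD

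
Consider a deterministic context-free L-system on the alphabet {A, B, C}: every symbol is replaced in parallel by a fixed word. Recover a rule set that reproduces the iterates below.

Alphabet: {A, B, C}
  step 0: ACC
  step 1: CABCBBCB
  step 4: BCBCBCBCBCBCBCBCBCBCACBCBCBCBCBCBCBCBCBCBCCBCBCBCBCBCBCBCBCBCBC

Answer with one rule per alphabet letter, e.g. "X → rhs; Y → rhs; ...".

  step 0 ⇒ step 1: ACC ⇒ CA·BCB·BCB
    A ↦ CA
    C ↦ BCB
    B ↦ C  (constrained at step 1)

A->CA, B->C, C->BCB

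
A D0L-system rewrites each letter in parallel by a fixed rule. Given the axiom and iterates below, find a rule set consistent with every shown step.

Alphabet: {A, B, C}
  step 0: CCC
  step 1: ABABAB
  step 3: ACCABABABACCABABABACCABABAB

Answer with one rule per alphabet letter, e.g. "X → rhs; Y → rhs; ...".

A->ACC, B->C, C->AB

  step 0 ⇒ step 1: CCC ⇒ AB·AB·AB
    C ↦ AB
    A ↦ ACC  (constrained at step 1)
    B ↦ C  (constrained at step 1)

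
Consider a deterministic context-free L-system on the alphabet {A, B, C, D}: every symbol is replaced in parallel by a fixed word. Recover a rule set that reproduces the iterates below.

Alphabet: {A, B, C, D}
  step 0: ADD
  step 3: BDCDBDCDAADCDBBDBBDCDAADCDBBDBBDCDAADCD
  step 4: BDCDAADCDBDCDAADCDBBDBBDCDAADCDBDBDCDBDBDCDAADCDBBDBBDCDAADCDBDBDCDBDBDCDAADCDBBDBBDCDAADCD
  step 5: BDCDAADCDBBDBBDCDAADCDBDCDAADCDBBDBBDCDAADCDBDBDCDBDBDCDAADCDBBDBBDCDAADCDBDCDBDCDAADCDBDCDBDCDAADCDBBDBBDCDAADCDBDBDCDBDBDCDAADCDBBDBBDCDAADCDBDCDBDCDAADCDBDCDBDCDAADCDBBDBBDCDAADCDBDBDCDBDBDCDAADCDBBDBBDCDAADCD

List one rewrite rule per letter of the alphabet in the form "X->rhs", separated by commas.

A->BBD, B->BD, C->AAD, D->CD

  step 4 ⇒ step 5: BDCDAADCDBDCDAADCDBBDBBDCDAADCDBDBDCDBDBDCDAADCDBBDBBDCDAADCDBDBDCDBDBDCDAADCDBBDBBDCDAADCD ⇒ BD·CD·AAD·CD·BBD·BBD·CD·AAD·CD·BD·CD·AAD·CD·BBD·BBD·CD·AAD·CD·BD·BD·CD·BD·BD·CD·AAD·CD·BBD·BBD·CD·AAD·CD·BD·CD·BD·CD·AAD·CD·BD·CD·BD·CD·AAD·CD·BBD·BBD·CD·AAD·CD·BD·BD·CD·BD·BD·CD·AAD·CD·BBD·BBD·CD·AAD·CD·BD·CD·BD·CD·AAD·CD·BD·CD·BD·CD·AAD·CD·BBD·BBD·CD·AAD·CD·BD·BD·CD·BD·BD·CD·AAD·CD·BBD·BBD·CD·AAD·CD
    A ↦ BBD
    B ↦ BD
    C ↦ AAD
    D ↦ CD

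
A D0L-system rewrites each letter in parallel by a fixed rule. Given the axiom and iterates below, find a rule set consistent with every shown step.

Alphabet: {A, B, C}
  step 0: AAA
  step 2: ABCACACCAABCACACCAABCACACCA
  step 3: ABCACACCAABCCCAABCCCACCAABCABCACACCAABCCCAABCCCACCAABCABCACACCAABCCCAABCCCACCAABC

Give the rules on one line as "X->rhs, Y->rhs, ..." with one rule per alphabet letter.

  step 2 ⇒ step 3: ABCACACCAABCACACCAABCACACCA ⇒ ABC·ACA·CCA·ABC·CCA·ABC·CCA·CCA·ABC·ABC·ACA·CCA·ABC·CCA·ABC·CCA·CCA·ABC·ABC·ACA·CCA·ABC·CCA·ABC·CCA·CCA·ABC
    A ↦ ABC
    B ↦ ACA
    C ↦ CCA

A->ABC, B->ACA, C->CCA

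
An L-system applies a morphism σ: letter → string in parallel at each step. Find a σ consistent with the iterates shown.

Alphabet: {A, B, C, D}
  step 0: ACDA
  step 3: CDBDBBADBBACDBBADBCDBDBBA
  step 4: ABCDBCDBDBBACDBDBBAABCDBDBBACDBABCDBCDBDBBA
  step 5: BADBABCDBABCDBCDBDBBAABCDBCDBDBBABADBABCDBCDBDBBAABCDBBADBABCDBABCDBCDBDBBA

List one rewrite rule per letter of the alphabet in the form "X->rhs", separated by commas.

A->BA, B->DB, C->AB, D->C

  step 4 ⇒ step 5: ABCDBCDBDBBACDBDBBAABCDBDBBACDBABCDBCDBDBBA ⇒ BA·DB·AB·C·DB·AB·C·DB·C·DB·DB·BA·AB·C·DB·C·DB·DB·BA·BA·DB·AB·C·DB·C·DB·DB·BA·AB·C·DB·BA·DB·AB·C·DB·AB·C·DB·C·DB·DB·BA
    A ↦ BA
    B ↦ DB
    C ↦ AB
    D ↦ C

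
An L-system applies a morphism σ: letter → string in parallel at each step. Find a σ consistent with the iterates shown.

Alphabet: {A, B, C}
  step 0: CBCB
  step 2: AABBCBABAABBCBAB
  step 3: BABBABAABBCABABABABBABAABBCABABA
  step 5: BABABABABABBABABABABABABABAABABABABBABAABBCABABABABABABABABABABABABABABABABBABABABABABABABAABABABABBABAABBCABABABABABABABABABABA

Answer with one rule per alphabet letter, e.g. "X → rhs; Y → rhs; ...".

A->BAB, B->A, C->BBC

  step 2 ⇒ step 3: AABBCBABAABBCBAB ⇒ BAB·BAB·A·A·BBC·A·BAB·A·BAB·BAB·A·A·BBC·A·BAB·A
    A ↦ BAB
    B ↦ A
    C ↦ BBC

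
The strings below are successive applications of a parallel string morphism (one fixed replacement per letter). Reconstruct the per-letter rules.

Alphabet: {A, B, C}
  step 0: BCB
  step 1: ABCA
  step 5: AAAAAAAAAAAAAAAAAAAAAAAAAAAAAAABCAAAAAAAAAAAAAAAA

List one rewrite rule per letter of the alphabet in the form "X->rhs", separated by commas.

A->AA, B->A, C->BC

  step 0 ⇒ step 1: BCB ⇒ A·BC·A
    B ↦ A
    C ↦ BC
    A ↦ AA  (constrained at step 1)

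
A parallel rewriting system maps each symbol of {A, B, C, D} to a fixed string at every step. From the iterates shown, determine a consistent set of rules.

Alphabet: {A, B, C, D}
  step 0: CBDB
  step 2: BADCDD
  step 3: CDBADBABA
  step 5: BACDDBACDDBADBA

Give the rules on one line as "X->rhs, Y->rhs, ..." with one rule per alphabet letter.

A->D, B->C, C->D, D->BA

  step 2 ⇒ step 3: BADCDD ⇒ C·D·BA·D·BA·BA
    A ↦ D
    B ↦ C
    C ↦ D
    D ↦ BA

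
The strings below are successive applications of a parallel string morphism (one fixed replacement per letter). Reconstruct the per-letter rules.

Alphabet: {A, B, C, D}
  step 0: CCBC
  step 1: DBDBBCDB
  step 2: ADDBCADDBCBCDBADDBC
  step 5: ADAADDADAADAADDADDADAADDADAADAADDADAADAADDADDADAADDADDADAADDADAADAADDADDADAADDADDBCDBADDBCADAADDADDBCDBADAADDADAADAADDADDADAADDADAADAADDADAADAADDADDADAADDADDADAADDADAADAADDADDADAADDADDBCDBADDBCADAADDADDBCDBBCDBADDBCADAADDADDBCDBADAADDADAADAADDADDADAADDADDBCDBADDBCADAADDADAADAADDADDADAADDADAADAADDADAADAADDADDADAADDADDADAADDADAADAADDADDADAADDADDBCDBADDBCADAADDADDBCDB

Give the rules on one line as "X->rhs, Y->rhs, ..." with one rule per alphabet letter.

A->ADA, B->BC, C->DB, D->ADD

  step 1 ⇒ step 2: DBDBBCDB ⇒ ADD·BC·ADD·BC·BC·DB·ADD·BC
    B ↦ BC
    C ↦ DB
    D ↦ ADD
    A ↦ ADA  (constrained at step 2)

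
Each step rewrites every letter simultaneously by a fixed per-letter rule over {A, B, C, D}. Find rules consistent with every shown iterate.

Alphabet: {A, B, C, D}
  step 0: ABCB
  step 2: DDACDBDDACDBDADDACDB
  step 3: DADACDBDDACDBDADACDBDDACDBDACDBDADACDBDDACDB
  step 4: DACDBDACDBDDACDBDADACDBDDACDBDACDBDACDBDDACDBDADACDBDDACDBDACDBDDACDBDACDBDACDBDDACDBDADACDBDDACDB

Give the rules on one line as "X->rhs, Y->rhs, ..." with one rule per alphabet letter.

A->CDB, B->CDB, C->D, D->DA

  step 3 ⇒ step 4: DADACDBDDACDBDADACDBDDACDBDACDBDADACDBDDACDB ⇒ DA·CDB·DA·CDB·D·DA·CDB·DA·DA·CDB·D·DA·CDB·DA·CDB·DA·CDB·D·DA·CDB·DA·DA·CDB·D·DA·CDB·DA·CDB·D·DA·CDB·DA·CDB·DA·CDB·D·DA·CDB·DA·DA·CDB·D·DA·CDB
    A ↦ CDB
    B ↦ CDB
    C ↦ D
    D ↦ DA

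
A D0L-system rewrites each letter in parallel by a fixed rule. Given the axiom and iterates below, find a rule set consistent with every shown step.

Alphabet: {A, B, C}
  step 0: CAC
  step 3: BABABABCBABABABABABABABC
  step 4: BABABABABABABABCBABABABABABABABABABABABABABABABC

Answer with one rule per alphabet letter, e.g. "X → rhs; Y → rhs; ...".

  step 3 ⇒ step 4: BABABABCBABABABABABABABC ⇒ BA·BA·BA·BA·BA·BA·BA·BC·BA·BA·BA·BA·BA·BA·BA·BA·BA·BA·BA·BA·BA·BA·BA·BC
    A ↦ BA
    B ↦ BA
    C ↦ BC

A->BA, B->BA, C->BC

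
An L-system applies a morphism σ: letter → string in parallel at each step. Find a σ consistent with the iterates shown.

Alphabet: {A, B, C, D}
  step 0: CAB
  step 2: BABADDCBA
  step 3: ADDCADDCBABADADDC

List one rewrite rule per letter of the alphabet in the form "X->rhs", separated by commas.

A->DC, B->AD, C->D, D->BA

  step 2 ⇒ step 3: BABADDCBA ⇒ AD·DC·AD·DC·BA·BA·D·AD·DC
    A ↦ DC
    B ↦ AD
    C ↦ D
    D ↦ BA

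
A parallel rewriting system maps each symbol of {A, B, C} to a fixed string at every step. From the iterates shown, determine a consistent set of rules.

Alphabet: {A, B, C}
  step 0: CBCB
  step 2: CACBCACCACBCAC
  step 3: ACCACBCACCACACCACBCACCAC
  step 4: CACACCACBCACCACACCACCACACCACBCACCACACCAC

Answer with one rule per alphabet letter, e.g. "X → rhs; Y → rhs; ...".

A->C, B->BC, C->AC

  step 3 ⇒ step 4: ACCACBCACCACACCACBCACCAC ⇒ C·AC·AC·C·AC·BC·AC·C·AC·AC·C·AC·C·AC·AC·C·AC·BC·AC·C·AC·AC·C·AC
    A ↦ C
    B ↦ BC
    C ↦ AC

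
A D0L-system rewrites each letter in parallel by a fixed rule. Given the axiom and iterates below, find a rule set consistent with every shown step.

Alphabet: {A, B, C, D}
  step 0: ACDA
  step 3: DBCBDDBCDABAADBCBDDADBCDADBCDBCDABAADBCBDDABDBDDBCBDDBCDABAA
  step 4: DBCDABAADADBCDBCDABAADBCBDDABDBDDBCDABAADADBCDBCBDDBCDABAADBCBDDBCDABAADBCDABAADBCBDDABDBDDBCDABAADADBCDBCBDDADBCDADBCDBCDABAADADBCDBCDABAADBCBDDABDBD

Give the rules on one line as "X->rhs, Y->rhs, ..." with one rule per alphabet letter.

A->BD, B->DA, C->BAA, D->DBC

  step 3 ⇒ step 4: DBCBDDBCDABAADBCBDDADBCDADBCDBCDABAADBCBDDABDBDDBCBDDBCDABAA ⇒ DBC·DA·BAA·DA·DBC·DBC·DA·BAA·DBC·BD·DA·BD·BD·DBC·DA·BAA·DA·DBC·DBC·BD·DBC·DA·BAA·DBC·BD·DBC·DA·BAA·DBC·DA·BAA·DBC·BD·DA·BD·BD·DBC·DA·BAA·DA·DBC·DBC·BD·DA·DBC·DA·DBC·DBC·DA·BAA·DA·DBC·DBC·DA·BAA·DBC·BD·DA·BD·BD
    A ↦ BD
    B ↦ DA
    C ↦ BAA
    D ↦ DBC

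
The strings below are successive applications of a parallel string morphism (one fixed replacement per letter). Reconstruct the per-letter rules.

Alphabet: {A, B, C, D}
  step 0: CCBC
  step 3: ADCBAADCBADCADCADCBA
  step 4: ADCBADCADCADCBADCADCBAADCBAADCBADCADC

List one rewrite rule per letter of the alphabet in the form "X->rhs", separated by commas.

A->ADC, B->DC, C->A, D->B

  step 3 ⇒ step 4: ADCBAADCBADCADCADCBA ⇒ ADC·B·A·DC·ADC·ADC·B·A·DC·ADC·B·A·ADC·B·A·ADC·B·A·DC·ADC
    A ↦ ADC
    B ↦ DC
    C ↦ A
    D ↦ B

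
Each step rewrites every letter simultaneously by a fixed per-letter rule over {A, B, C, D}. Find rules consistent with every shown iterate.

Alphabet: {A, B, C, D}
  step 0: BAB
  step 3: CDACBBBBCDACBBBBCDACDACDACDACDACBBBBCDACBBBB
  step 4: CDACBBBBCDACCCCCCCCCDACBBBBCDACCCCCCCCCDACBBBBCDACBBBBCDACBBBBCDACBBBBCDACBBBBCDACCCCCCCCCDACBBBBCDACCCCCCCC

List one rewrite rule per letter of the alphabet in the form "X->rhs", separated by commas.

  step 3 ⇒ step 4: CDACBBBBCDACBBBBCDACDACDACDACDACBBBBCDACBBBB ⇒ CDA·CBB·BB·CDA·CC·CC·CC·CC·CDA·CBB·BB·CDA·CC·CC·CC·CC·CDA·CBB·BB·CDA·CBB·BB·CDA·CBB·BB·CDA·CBB·BB·CDA·CBB·BB·CDA·CC·CC·CC·CC·CDA·CBB·BB·CDA·CC·CC·CC·CC
    A ↦ BB
    B ↦ CC
    C ↦ CDA
    D ↦ CBB

A->BB, B->CC, C->CDA, D->CBB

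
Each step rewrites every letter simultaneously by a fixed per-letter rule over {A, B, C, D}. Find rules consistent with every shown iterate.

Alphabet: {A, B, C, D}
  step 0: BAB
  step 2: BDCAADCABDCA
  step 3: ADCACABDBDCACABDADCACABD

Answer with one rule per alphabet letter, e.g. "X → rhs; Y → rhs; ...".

A->BD, B->AD, C->CA, D->CA

  step 2 ⇒ step 3: BDCAADCABDCA ⇒ AD·CA·CA·BD·BD·CA·CA·BD·AD·CA·CA·BD
    A ↦ BD
    B ↦ AD
    C ↦ CA
    D ↦ CA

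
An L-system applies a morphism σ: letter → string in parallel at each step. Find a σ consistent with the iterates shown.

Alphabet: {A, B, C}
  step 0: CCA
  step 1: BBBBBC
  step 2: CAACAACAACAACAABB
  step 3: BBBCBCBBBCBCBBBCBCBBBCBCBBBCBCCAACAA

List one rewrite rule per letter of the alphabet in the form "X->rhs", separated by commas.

  step 2 ⇒ step 3: CAACAACAACAACAABB ⇒ BB·BC·BC·BB·BC·BC·BB·BC·BC·BB·BC·BC·BB·BC·BC·CAA·CAA
    A ↦ BC
    B ↦ CAA
    C ↦ BB

A->BC, B->CAA, C->BB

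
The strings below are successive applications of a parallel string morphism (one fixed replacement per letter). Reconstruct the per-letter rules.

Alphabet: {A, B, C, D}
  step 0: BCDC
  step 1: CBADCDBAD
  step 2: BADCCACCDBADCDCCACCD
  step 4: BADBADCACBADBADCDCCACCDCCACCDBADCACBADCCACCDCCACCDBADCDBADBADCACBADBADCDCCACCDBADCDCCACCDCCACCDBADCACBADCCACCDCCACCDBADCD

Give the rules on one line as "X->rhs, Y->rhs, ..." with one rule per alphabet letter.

A->CAC, B->C, C->BAD, D->CD

  step 1 ⇒ step 2: CBADCDBAD ⇒ BAD·C·CAC·CD·BAD·CD·C·CAC·CD
    A ↦ CAC
    B ↦ C
    C ↦ BAD
    D ↦ CD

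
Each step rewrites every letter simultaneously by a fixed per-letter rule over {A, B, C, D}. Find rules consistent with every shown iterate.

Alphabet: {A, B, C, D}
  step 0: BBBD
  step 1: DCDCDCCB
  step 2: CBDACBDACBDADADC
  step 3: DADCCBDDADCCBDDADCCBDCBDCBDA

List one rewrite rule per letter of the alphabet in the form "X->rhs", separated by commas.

A->D, B->DC, C->DA, D->CB

  step 2 ⇒ step 3: CBDACBDACBDADADC ⇒ DA·DC·CB·D·DA·DC·CB·D·DA·DC·CB·D·CB·D·CB·DA
    A ↦ D
    B ↦ DC
    C ↦ DA
    D ↦ CB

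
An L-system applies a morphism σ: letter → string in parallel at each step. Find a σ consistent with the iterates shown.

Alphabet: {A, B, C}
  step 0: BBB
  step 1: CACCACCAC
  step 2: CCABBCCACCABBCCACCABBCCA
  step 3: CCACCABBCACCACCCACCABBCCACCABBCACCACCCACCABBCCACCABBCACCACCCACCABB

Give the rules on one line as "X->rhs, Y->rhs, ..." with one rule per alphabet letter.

A->BB, B->CAC, C->CCA

  step 2 ⇒ step 3: CCABBCCACCABBCCACCABBCCA ⇒ CCA·CCA·BB·CAC·CAC·CCA·CCA·BB·CCA·CCA·BB·CAC·CAC·CCA·CCA·BB·CCA·CCA·BB·CAC·CAC·CCA·CCA·BB
    A ↦ BB
    B ↦ CAC
    C ↦ CCA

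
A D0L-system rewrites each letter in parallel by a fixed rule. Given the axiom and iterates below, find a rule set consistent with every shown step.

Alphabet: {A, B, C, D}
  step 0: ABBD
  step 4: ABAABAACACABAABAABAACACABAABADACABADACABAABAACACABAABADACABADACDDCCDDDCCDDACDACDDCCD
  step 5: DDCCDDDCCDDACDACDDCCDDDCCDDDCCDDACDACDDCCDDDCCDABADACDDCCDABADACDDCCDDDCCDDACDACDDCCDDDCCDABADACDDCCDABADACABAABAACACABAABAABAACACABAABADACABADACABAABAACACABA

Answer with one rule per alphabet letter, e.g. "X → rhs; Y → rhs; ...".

  step 4 ⇒ step 5: ABAABAACACABAABAABAACACABAABADACABADACABAABAACACABAABADACABADACDDCCDDDCCDDACDACDDCCD ⇒ D·DCC·D·D·DCC·D·D·AC·D·AC·D·DCC·D·D·DCC·D·D·DCC·D·D·AC·D·AC·D·DCC·D·D·DCC·D·ABA·D·AC·D·DCC·D·ABA·D·AC·D·DCC·D·D·DCC·D·D·AC·D·AC·D·DCC·D·D·DCC·D·ABA·D·AC·D·DCC·D·ABA·D·AC·ABA·ABA·AC·AC·ABA·ABA·ABA·AC·AC·ABA·ABA·D·AC·ABA·D·AC·ABA·ABA·AC·AC·ABA
    A ↦ D
    B ↦ DCC
    C ↦ AC
    D ↦ ABA

A->D, B->DCC, C->AC, D->ABA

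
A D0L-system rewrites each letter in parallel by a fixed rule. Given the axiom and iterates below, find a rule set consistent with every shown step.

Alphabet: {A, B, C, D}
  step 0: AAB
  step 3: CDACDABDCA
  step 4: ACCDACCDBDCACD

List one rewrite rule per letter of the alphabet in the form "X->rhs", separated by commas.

  step 3 ⇒ step 4: CDACDABDCA ⇒ A·C·CD·A·C·CD·BD·C·A·CD
    A ↦ CD
    B ↦ BD
    C ↦ A
    D ↦ C

A->CD, B->BD, C->A, D->C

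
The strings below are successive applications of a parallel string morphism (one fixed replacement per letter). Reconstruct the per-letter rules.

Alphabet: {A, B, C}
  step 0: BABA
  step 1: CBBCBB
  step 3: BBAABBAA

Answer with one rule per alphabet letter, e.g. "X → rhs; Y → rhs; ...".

A->BB, B->C, C->A

  step 0 ⇒ step 1: BABA ⇒ C·BB·C·BB
    A ↦ BB
    B ↦ C
    C ↦ A  (constrained at step 1)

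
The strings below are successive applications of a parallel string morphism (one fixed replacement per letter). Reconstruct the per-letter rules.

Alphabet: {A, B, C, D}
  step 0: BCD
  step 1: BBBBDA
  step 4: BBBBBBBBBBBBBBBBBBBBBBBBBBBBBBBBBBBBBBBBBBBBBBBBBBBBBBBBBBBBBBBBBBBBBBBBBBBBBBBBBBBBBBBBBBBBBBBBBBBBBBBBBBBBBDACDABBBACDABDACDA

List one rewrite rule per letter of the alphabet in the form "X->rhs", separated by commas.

A->CDA, B->BBB, C->BD, D->A

  step 0 ⇒ step 1: BCD ⇒ BBB·BD·A
    B ↦ BBB
    C ↦ BD
    D ↦ A
    A ↦ CDA  (constrained at step 1)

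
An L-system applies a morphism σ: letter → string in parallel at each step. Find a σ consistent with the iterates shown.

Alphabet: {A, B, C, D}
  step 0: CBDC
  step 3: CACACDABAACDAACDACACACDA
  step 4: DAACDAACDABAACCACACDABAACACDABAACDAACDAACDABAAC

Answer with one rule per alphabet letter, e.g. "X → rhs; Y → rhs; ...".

A->AC, B->C, C->DA, D->BA

  step 3 ⇒ step 4: CACACDABAACDAACDACACACDA ⇒ DA·AC·DA·AC·DA·BA·AC·C·AC·AC·DA·BA·AC·AC·DA·BA·AC·DA·AC·DA·AC·DA·BA·AC
    A ↦ AC
    B ↦ C
    C ↦ DA
    D ↦ BA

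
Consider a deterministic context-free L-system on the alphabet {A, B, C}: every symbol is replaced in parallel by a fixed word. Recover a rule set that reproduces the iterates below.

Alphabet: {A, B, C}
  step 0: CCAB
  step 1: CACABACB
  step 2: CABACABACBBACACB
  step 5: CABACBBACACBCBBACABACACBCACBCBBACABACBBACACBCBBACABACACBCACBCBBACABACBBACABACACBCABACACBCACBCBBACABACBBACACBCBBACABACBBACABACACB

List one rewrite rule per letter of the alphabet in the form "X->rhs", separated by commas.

A->BA, B->CB, C->CA

  step 1 ⇒ step 2: CACABACB ⇒ CA·BA·CA·BA·CB·BA·CA·CB
    A ↦ BA
    B ↦ CB
    C ↦ CA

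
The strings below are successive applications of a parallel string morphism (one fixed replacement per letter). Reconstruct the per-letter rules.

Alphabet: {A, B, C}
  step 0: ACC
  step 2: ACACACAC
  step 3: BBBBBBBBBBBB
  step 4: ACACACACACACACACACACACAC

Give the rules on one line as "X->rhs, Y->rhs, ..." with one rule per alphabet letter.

A->BB, B->AC, C->B

  step 3 ⇒ step 4: BBBBBBBBBBBB ⇒ AC·AC·AC·AC·AC·AC·AC·AC·AC·AC·AC·AC
    B ↦ AC
  step 2 ⇒ step 3: ACACACAC ⇒ BB·B·BB·B·BB·B·BB·B
    A ↦ BB
  step 2 ⇒ step 3: ACACACAC ⇒ BB·B·BB·B·BB·B·BB·B
    C ↦ B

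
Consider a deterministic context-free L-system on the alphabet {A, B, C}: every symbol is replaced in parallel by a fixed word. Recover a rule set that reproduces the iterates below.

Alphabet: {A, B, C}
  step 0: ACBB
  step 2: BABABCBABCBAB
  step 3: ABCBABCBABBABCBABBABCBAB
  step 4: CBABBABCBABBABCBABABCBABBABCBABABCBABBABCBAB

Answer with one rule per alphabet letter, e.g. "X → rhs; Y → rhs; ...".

  step 3 ⇒ step 4: ABCBABCBABBABCBABBABCBAB ⇒ CB·AB·B·AB·CB·AB·B·AB·CB·AB·AB·CB·AB·B·AB·CB·AB·AB·CB·AB·B·AB·CB·AB
    A ↦ CB
    B ↦ AB
    C ↦ B

A->CB, B->AB, C->B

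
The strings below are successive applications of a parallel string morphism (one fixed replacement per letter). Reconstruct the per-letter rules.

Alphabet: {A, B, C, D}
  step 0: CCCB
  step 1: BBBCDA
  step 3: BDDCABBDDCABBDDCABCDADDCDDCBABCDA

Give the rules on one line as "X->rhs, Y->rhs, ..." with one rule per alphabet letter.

  step 0 ⇒ step 1: CCCB ⇒ B·B·B·CDA
    B ↦ CDA
    C ↦ B
    A ↦ AB  (constrained at step 1)
    D ↦ DDC  (constrained at step 1)

A->AB, B->CDA, C->B, D->DDC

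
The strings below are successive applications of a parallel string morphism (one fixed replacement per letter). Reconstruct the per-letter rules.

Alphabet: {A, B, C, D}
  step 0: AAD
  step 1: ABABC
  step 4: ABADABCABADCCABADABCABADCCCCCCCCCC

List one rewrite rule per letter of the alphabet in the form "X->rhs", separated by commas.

A->AB, B->AD, C->CC, D->C

  step 0 ⇒ step 1: AAD ⇒ AB·AB·C
    A ↦ AB
    D ↦ C
    B ↦ AD  (constrained at step 1)
    C ↦ CC  (constrained at step 1)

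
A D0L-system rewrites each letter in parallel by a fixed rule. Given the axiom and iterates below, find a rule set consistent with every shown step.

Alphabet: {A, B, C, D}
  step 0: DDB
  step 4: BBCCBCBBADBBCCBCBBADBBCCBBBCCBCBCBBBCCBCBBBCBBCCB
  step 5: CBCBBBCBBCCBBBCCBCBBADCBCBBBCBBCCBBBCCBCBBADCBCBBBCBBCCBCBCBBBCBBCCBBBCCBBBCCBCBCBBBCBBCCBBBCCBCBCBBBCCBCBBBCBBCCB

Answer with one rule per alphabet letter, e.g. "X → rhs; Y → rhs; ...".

  step 4 ⇒ step 5: BBCCBCBBADBBCCBCBBADBBCCBBBCCBCBCBBBCCBCBBBCBBCCB ⇒ CB·CB·BBC·BBC·CB·BBC·CB·CB·B·AD·CB·CB·BBC·BBC·CB·BBC·CB·CB·B·AD·CB·CB·BBC·BBC·CB·CB·CB·BBC·BBC·CB·BBC·CB·BBC·CB·CB·CB·BBC·BBC·CB·BBC·CB·CB·CB·BBC·CB·CB·BBC·BBC·CB
    A ↦ B
    B ↦ CB
    C ↦ BBC
    D ↦ AD

A->B, B->CB, C->BBC, D->AD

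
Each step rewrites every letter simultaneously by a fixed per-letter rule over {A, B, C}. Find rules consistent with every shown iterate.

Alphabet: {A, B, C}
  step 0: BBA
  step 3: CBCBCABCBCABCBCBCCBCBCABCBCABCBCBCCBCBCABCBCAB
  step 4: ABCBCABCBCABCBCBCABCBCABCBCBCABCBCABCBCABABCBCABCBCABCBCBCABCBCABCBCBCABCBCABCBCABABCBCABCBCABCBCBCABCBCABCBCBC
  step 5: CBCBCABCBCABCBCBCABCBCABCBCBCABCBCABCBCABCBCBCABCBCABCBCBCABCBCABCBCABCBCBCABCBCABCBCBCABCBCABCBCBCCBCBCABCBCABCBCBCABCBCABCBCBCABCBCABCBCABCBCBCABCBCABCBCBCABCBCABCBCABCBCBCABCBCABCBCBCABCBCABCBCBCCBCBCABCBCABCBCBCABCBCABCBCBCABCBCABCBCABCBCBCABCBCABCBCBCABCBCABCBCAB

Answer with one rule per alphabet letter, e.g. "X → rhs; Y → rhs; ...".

A->CB, B->CBC, C->AB

  step 4 ⇒ step 5: ABCBCABCBCABCBCBCABCBCABCBCBCABCBCABCBCABABCBCABCBCABCBCBCABCBCABCBCBCABCBCABCBCABABCBCABCBCABCBCBCABCBCABCBCBC ⇒ CB·CBC·AB·CBC·AB·CB·CBC·AB·CBC·AB·CB·CBC·AB·CBC·AB·CBC·AB·CB·CBC·AB·CBC·AB·CB·CBC·AB·CBC·AB·CBC·AB·CB·CBC·AB·CBC·AB·CB·CBC·AB·CBC·AB·CB·CBC·CB·CBC·AB·CBC·AB·CB·CBC·AB·CBC·AB·CB·CBC·AB·CBC·AB·CBC·AB·CB·CBC·AB·CBC·AB·CB·CBC·AB·CBC·AB·CBC·AB·CB·CBC·AB·CBC·AB·CB·CBC·AB·CBC·AB·CB·CBC·CB·CBC·AB·CBC·AB·CB·CBC·AB·CBC·AB·CB·CBC·AB·CBC·AB·CBC·AB·CB·CBC·AB·CBC·AB·CB·CBC·AB·CBC·AB·CBC·AB
    A ↦ CB
    B ↦ CBC
    C ↦ AB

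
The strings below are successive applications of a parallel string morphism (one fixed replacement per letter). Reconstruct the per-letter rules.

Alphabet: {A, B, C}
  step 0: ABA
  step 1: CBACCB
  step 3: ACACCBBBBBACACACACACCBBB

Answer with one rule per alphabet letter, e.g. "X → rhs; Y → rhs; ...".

A->CB, B->AC, C->BB

  step 0 ⇒ step 1: ABA ⇒ CB·AC·CB
    A ↦ CB
    B ↦ AC
    C ↦ BB  (constrained at step 1)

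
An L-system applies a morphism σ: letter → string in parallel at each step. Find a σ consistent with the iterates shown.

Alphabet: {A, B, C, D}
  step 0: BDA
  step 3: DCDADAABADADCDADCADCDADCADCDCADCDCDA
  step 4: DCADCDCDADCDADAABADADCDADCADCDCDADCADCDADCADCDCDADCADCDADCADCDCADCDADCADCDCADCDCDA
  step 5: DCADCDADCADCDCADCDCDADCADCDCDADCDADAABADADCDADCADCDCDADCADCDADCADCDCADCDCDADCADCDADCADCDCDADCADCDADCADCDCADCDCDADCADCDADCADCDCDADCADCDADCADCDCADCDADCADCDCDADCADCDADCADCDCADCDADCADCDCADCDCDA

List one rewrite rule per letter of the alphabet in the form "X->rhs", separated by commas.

  step 4 ⇒ step 5: DCADCDCDADCDADAABADADCDADCADCDCDADCADCDADCADCDCDADCADCDADCADCDCADCDADCADCDCADCDCDA ⇒ DC·ADC·DA·DC·ADC·DC·ADC·DC·DA·DC·ADC·DC·DA·DC·DA·DA·ABA·DA·DC·DA·DC·ADC·DC·DA·DC·ADC·DA·DC·ADC·DC·ADC·DC·DA·DC·ADC·DA·DC·ADC·DC·DA·DC·ADC·DA·DC·ADC·DC·ADC·DC·DA·DC·ADC·DA·DC·ADC·DC·DA·DC·ADC·DA·DC·ADC·DC·ADC·DA·DC·ADC·DC·DA·DC·ADC·DA·DC·ADC·DC·ADC·DA·DC·ADC·DC·ADC·DC·DA
    A ↦ DA
    B ↦ ABA
    C ↦ ADC
    D ↦ DC

A->DA, B->ABA, C->ADC, D->DC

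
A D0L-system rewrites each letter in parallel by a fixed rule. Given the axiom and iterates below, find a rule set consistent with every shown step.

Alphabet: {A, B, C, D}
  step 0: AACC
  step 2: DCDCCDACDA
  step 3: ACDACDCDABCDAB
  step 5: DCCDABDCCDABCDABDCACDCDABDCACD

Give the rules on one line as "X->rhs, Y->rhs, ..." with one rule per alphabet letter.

  step 2 ⇒ step 3: DCDCCDACDA ⇒ A·CD·A·CD·CD·A·B·CD·A·B
    A ↦ B
    C ↦ CD
    D ↦ A
    B ↦ DC  (constrained at step 3)

A->B, B->DC, C->CD, D->A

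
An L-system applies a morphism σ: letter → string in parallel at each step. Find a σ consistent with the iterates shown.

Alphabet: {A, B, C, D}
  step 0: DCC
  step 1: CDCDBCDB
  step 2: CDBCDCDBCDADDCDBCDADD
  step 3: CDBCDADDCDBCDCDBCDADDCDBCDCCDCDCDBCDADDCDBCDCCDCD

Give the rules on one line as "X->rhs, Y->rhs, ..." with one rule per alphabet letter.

A->C, B->ADD, C->CDB, D->CD

  step 2 ⇒ step 3: CDBCDCDBCDADDCDBCDADD ⇒ CDB·CD·ADD·CDB·CD·CDB·CD·ADD·CDB·CD·C·CD·CD·CDB·CD·ADD·CDB·CD·C·CD·CD
    A ↦ C
    B ↦ ADD
    C ↦ CDB
    D ↦ CD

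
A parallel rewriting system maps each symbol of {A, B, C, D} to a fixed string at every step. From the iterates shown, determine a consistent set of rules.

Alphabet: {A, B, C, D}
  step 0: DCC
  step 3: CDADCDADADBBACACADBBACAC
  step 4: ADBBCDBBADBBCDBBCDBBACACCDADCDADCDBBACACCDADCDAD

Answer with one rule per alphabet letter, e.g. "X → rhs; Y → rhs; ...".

  step 3 ⇒ step 4: CDADCDADADBBACACADBBACAC ⇒ AD·BB·CD·BB·AD·BB·CD·BB·CD·BB·AC·AC·CD·AD·CD·AD·CD·BB·AC·AC·CD·AD·CD·AD
    A ↦ CD
    B ↦ AC
    C ↦ AD
    D ↦ BB

A->CD, B->AC, C->AD, D->BB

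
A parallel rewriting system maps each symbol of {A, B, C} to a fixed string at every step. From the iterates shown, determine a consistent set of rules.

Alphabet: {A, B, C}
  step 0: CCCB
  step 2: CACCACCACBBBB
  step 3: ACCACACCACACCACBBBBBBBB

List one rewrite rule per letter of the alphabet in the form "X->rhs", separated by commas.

A->C, B->BB, C->AC

  step 2 ⇒ step 3: CACCACCACBBBB ⇒ AC·C·AC·AC·C·AC·AC·C·AC·BB·BB·BB·BB
    A ↦ C
    B ↦ BB
    C ↦ AC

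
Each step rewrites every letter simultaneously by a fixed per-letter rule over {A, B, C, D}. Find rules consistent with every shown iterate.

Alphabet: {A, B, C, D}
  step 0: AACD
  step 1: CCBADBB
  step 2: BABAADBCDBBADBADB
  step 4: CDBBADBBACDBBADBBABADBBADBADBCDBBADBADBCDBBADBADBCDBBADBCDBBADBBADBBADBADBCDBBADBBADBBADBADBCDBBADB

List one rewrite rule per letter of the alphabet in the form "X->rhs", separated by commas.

A->C, B->ADB, C->BA, D->DBB

  step 1 ⇒ step 2: CCBADBB ⇒ BA·BA·ADB·C·DBB·ADB·ADB
    A ↦ C
    B ↦ ADB
    C ↦ BA
    D ↦ DBB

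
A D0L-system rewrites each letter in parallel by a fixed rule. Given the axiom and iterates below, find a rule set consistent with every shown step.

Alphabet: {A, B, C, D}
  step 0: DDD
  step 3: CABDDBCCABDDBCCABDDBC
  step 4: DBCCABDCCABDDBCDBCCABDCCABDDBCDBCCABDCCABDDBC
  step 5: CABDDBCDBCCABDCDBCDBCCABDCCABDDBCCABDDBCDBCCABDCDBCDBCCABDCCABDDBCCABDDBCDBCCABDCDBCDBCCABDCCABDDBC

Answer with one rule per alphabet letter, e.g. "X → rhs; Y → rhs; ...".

  step 4 ⇒ step 5: DBCCABDCCABDDBCDBCCABDCCABDDBCDBCCABDCCABDDBC ⇒ C·ABD·DBC·DBC·C·ABD·C·DBC·DBC·C·ABD·C·C·ABD·DBC·C·ABD·DBC·DBC·C·ABD·C·DBC·DBC·C·ABD·C·C·ABD·DBC·C·ABD·DBC·DBC·C·ABD·C·DBC·DBC·C·ABD·C·C·ABD·DBC
    A ↦ C
    B ↦ ABD
    C ↦ DBC
    D ↦ C

A->C, B->ABD, C->DBC, D->C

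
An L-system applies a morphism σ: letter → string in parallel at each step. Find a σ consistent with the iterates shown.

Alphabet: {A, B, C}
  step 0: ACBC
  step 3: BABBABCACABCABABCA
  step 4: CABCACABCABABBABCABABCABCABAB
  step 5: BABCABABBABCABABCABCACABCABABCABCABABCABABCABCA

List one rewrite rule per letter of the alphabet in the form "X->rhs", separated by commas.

A->B, B->CA, C->BA

  step 4 ⇒ step 5: CABCACABCABABBABCABABCABCABAB ⇒ BA·B·CA·BA·B·BA·B·CA·BA·B·CA·B·CA·CA·B·CA·BA·B·CA·B·CA·BA·B·CA·BA·B·CA·B·CA
    A ↦ B
    B ↦ CA
    C ↦ BA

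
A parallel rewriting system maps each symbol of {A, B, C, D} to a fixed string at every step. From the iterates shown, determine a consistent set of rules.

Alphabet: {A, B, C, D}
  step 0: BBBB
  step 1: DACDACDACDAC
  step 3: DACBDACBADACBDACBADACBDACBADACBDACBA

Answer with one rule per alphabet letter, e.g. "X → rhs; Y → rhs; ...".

A->B, B->DAC, C->D, D->BA

  step 0 ⇒ step 1: BBBB ⇒ DAC·DAC·DAC·DAC
    B ↦ DAC
    A ↦ B  (constrained at step 1)
    C ↦ D  (constrained at step 1)
    D ↦ BA  (constrained at step 1)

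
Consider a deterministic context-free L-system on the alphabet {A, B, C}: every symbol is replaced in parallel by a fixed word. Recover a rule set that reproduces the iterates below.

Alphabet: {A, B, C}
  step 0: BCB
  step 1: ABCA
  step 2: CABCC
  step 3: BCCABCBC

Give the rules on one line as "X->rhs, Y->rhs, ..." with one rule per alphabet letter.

A->C, B->A, C->BC

  step 2 ⇒ step 3: CABCC ⇒ BC·C·A·BC·BC
    A ↦ C
    B ↦ A
    C ↦ BC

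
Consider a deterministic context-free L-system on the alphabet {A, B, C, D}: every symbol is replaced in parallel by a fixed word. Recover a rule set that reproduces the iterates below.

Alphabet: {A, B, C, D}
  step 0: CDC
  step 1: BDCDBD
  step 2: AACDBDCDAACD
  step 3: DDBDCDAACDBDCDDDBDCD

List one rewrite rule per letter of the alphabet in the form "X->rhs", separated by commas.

  step 2 ⇒ step 3: AACDBDCDAACD ⇒ D·D·BD·CD·AA·CD·BD·CD·D·D·BD·CD
    A ↦ D
    B ↦ AA
    C ↦ BD
    D ↦ CD

A->D, B->AA, C->BD, D->CD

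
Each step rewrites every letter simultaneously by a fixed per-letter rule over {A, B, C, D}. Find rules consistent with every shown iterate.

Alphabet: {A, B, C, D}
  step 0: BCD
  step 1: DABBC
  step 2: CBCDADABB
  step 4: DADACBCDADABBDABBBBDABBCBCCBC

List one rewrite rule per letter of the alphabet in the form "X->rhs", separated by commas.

  step 1 ⇒ step 2: DABBC ⇒ C·BC·DA·DA·BB
    A ↦ BC
    B ↦ DA
    C ↦ BB
    D ↦ C

A->BC, B->DA, C->BB, D->C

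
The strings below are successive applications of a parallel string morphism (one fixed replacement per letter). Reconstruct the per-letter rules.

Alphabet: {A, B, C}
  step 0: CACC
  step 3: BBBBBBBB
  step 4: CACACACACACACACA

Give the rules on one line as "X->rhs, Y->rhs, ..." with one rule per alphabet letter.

A->B, B->CA, C->B

  step 3 ⇒ step 4: BBBBBBBB ⇒ CA·CA·CA·CA·CA·CA·CA·CA
    B ↦ CA
    A ↦ B  (constrained at step 0)
    C ↦ B  (constrained at step 0)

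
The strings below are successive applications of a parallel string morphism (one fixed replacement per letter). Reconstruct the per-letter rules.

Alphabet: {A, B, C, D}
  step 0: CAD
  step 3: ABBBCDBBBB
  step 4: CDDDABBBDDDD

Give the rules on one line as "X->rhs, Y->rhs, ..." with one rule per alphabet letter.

A->C, B->D, C->AB, D->BB

  step 3 ⇒ step 4: ABBBCDBBBB ⇒ C·D·D·D·AB·BB·D·D·D·D
    A ↦ C
    B ↦ D
    C ↦ AB
    D ↦ BB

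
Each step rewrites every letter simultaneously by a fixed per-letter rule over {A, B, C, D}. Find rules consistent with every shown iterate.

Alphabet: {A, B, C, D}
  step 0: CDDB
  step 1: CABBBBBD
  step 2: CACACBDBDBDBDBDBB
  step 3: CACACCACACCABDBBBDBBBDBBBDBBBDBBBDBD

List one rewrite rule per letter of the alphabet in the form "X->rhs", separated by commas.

  step 2 ⇒ step 3: CACACBDBDBDBDBDBB ⇒ CA·CAC·CA·CAC·CA·BD·BB·BD·BB·BD·BB·BD·BB·BD·BB·BD·BD
    A ↦ CAC
    B ↦ BD
    C ↦ CA
    D ↦ BB

A->CAC, B->BD, C->CA, D->BB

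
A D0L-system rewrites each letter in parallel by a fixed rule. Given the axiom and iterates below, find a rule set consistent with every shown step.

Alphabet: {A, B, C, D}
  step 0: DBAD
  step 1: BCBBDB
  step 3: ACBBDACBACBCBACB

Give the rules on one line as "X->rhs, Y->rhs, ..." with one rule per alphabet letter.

  step 0 ⇒ step 1: DBAD ⇒ B·CB·BD·B
    A ↦ BD
    B ↦ CB
    D ↦ B
    C ↦ A  (constrained at step 1)

A->BD, B->CB, C->A, D->B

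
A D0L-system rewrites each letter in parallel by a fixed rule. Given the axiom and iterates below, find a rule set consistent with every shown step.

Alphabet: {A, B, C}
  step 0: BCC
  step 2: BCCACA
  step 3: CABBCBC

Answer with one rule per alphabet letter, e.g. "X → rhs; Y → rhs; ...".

A->C, B->CA, C->B

  step 2 ⇒ step 3: BCCACA ⇒ CA·B·B·C·B·C
    A ↦ C
    B ↦ CA
    C ↦ B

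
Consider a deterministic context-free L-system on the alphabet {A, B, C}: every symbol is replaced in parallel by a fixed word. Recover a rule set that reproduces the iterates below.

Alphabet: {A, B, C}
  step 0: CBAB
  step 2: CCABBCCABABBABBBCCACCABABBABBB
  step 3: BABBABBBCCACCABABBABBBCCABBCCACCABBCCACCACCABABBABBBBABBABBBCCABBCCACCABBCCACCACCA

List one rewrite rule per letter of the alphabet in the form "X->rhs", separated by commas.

A->BB, B->CCA, C->BAB

  step 2 ⇒ step 3: CCABBCCABABBABBBCCACCABABBABBB ⇒ BAB·BAB·BB·CCA·CCA·BAB·BAB·BB·CCA·BB·CCA·CCA·BB·CCA·CCA·CCA·BAB·BAB·BB·BAB·BAB·BB·CCA·BB·CCA·CCA·BB·CCA·CCA·CCA
    A ↦ BB
    B ↦ CCA
    C ↦ BAB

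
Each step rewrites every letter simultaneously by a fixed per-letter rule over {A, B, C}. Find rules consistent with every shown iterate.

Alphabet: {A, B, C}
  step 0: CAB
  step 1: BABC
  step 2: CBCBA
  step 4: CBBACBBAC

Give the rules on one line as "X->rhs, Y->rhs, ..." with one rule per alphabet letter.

  step 1 ⇒ step 2: BABC ⇒ C·B·C·BA
    A ↦ B
    B ↦ C
    C ↦ BA

A->B, B->C, C->BA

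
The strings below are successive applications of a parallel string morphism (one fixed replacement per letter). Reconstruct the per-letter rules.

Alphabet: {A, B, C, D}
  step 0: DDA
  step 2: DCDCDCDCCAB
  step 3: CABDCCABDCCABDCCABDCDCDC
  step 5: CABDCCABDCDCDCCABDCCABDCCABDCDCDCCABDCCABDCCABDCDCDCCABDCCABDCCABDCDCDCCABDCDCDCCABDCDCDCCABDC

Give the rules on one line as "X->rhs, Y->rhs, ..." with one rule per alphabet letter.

A->D, B->C, C->DC, D->CAB

  step 2 ⇒ step 3: DCDCDCDCCAB ⇒ CAB·DC·CAB·DC·CAB·DC·CAB·DC·DC·D·C
    A ↦ D
    B ↦ C
    C ↦ DC
    D ↦ CAB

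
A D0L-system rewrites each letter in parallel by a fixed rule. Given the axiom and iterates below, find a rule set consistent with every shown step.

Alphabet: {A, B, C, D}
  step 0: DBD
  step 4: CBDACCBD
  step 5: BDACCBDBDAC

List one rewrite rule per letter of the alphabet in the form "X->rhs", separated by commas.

A->C, B->A, C->BD, D->C

  step 4 ⇒ step 5: CBDACCBD ⇒ BD·A·C·C·BD·BD·A·C
    A ↦ C
    B ↦ A
    C ↦ BD
    D ↦ C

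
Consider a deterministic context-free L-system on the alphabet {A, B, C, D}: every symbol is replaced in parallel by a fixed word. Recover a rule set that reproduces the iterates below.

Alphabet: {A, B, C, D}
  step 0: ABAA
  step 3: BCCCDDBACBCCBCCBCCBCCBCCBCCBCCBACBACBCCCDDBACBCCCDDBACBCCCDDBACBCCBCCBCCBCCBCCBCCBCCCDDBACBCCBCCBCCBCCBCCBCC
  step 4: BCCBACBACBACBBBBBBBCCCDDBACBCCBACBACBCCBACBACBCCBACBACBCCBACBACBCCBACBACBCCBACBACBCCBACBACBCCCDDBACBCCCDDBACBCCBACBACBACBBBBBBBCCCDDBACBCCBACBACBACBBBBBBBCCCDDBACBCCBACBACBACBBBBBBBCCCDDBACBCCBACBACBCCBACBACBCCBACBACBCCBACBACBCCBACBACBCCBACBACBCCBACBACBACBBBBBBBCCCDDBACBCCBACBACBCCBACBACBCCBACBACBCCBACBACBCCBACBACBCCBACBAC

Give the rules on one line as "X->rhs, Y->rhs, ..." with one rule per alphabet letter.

  step 3 ⇒ step 4: BCCCDDBACBCCBCCBCCBCCBCCBCCBCCBACBACBCCCDDBACBCCCDDBACBCCCDDBACBCCBCCBCCBCCBCCBCCBCCCDDBACBCCBCCBCCBCCBCCBCC ⇒ BCC·BAC·BAC·BAC·BBB·BBB·BCC·CDD·BAC·BCC·BAC·BAC·BCC·BAC·BAC·BCC·BAC·BAC·BCC·BAC·BAC·BCC·BAC·BAC·BCC·BAC·BAC·BCC·BAC·BAC·BCC·CDD·BAC·BCC·CDD·BAC·BCC·BAC·BAC·BAC·BBB·BBB·BCC·CDD·BAC·BCC·BAC·BAC·BAC·BBB·BBB·BCC·CDD·BAC·BCC·BAC·BAC·BAC·BBB·BBB·BCC·CDD·BAC·BCC·BAC·BAC·BCC·BAC·BAC·BCC·BAC·BAC·BCC·BAC·BAC·BCC·BAC·BAC·BCC·BAC·BAC·BCC·BAC·BAC·BAC·BBB·BBB·BCC·CDD·BAC·BCC·BAC·BAC·BCC·BAC·BAC·BCC·BAC·BAC·BCC·BAC·BAC·BCC·BAC·BAC·BCC·BAC·BAC
    A ↦ CDD
    B ↦ BCC
    C ↦ BAC
    D ↦ BBB

A->CDD, B->BCC, C->BAC, D->BBB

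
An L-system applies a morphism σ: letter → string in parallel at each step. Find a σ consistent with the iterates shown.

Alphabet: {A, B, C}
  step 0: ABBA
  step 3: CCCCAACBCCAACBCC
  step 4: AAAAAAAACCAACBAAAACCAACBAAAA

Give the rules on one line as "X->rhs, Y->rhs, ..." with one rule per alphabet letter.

A->C, B->CB, C->AA

  step 3 ⇒ step 4: CCCCAACBCCAACBCC ⇒ AA·AA·AA·AA·C·C·AA·CB·AA·AA·C·C·AA·CB·AA·AA
    A ↦ C
    B ↦ CB
    C ↦ AA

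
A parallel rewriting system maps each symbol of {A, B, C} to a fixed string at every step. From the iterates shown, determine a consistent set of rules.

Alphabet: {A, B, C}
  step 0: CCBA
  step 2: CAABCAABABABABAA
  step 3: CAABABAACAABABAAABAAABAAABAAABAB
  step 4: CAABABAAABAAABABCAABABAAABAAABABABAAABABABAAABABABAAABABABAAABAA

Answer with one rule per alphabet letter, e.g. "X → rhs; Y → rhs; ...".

A->AB, B->AA, C->CA

  step 3 ⇒ step 4: CAABABAACAABABAAABAAABAAABAAABAB ⇒ CA·AB·AB·AA·AB·AA·AB·AB·CA·AB·AB·AA·AB·AA·AB·AB·AB·AA·AB·AB·AB·AA·AB·AB·AB·AA·AB·AB·AB·AA·AB·AA
    A ↦ AB
    B ↦ AA
    C ↦ CA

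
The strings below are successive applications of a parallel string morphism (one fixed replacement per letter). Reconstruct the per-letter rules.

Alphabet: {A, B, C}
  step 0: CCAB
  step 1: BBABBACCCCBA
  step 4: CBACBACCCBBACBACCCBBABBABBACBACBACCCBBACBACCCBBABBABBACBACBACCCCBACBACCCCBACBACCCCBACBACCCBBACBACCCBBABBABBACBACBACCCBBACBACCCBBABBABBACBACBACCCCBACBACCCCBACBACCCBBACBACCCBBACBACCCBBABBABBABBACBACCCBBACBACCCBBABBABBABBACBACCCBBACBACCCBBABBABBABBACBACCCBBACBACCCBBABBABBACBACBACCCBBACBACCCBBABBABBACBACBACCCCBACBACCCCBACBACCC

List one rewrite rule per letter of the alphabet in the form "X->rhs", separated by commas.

  step 0 ⇒ step 1: CCAB ⇒ BBA·BBA·CCC·CBA
    A ↦ CCC
    B ↦ CBA
    C ↦ BBA

A->CCC, B->CBA, C->BBA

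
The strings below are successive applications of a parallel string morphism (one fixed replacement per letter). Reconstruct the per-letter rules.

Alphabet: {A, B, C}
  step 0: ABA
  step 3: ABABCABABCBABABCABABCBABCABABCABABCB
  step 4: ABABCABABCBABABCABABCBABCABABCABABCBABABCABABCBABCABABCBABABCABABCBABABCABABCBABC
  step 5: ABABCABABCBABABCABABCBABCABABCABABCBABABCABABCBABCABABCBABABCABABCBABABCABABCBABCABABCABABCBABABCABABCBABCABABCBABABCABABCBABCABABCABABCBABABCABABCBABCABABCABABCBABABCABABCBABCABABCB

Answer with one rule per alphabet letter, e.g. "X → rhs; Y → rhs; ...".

  step 4 ⇒ step 5: ABABCABABCBABABCABABCBABCABABCABABCBABABCABABCBABCABABCBABABCABABCBABABCABABCBABC ⇒ AB·ABC·AB·ABC·B·AB·ABC·AB·ABC·B·ABC·AB·ABC·AB·ABC·B·AB·ABC·AB·ABC·B·ABC·AB·ABC·B·AB·ABC·AB·ABC·B·AB·ABC·AB·ABC·B·ABC·AB·ABC·AB·ABC·B·AB·ABC·AB·ABC·B·ABC·AB·ABC·B·AB·ABC·AB·ABC·B·ABC·AB·ABC·AB·ABC·B·AB·ABC·AB·ABC·B·ABC·AB·ABC·AB·ABC·B·AB·ABC·AB·ABC·B·ABC·AB·ABC·B
    A ↦ AB
    B ↦ ABC
    C ↦ B

A->AB, B->ABC, C->B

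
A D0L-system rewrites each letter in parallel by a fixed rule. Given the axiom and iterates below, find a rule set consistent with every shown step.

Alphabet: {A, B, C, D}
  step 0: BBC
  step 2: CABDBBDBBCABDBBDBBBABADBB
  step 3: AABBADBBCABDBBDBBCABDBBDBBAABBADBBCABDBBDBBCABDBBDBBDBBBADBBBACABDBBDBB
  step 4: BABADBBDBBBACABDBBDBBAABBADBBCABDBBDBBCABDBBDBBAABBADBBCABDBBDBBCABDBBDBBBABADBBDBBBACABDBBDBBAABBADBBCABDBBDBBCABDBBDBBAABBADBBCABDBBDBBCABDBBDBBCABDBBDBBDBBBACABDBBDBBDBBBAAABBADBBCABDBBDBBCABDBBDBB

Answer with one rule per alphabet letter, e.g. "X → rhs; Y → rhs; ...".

  step 3 ⇒ step 4: AABBADBBCABDBBDBBCABDBBDBBAABBADBBCABDBBDBBCABDBBDBBDBBBADBBBACABDBBDBB ⇒ BA·BA·DBB·DBB·BA·CAB·DBB·DBB·AAB·BA·DBB·CAB·DBB·DBB·CAB·DBB·DBB·AAB·BA·DBB·CAB·DBB·DBB·CAB·DBB·DBB·BA·BA·DBB·DBB·BA·CAB·DBB·DBB·AAB·BA·DBB·CAB·DBB·DBB·CAB·DBB·DBB·AAB·BA·DBB·CAB·DBB·DBB·CAB·DBB·DBB·CAB·DBB·DBB·DBB·BA·CAB·DBB·DBB·DBB·BA·AAB·BA·DBB·CAB·DBB·DBB·CAB·DBB·DBB
    A ↦ BA
    B ↦ DBB
    C ↦ AAB
    D ↦ CAB

A->BA, B->DBB, C->AAB, D->CAB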